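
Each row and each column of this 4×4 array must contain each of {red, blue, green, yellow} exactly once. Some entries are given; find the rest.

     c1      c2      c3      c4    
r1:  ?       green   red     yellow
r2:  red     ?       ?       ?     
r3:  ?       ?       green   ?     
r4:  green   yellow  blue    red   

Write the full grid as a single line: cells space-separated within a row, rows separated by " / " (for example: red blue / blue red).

blue green red yellow / red blue yellow green / yellow red green blue / green yellow blue red

Cell (r1,c1): row 1 has {red,green,yellow}; column 1 has {red,green} → blue.
Cell (r2,c2): row 2 has {red}; column 2 has {green,yellow} → blue.
Cell (r2,c3): row 2 has {red,blue}; column 3 has {red,blue,green} → yellow.
Cell (r2,c4): row 2 has {red,blue,yellow}; column 4 has {red,yellow} → green.
Cell (r3,c1): row 3 has {green}; column 1 has {red,blue,green} → yellow.
Cell (r3,c2): row 3 has {green,yellow}; column 2 has {blue,green,yellow} → red.
Cell (r3,c4): row 3 has {red,green,yellow}; column 4 has {red,green,yellow} → blue.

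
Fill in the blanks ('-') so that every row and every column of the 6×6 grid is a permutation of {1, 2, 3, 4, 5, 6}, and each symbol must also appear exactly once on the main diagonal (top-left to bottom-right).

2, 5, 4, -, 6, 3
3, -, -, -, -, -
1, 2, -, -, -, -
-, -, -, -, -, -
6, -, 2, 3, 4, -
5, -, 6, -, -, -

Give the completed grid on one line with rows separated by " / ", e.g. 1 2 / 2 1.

2 5 4 1 6 3 / 3 6 5 4 1 2 / 1 2 3 6 5 4 / 4 3 1 5 2 6 / 6 1 2 3 4 5 / 5 4 6 2 3 1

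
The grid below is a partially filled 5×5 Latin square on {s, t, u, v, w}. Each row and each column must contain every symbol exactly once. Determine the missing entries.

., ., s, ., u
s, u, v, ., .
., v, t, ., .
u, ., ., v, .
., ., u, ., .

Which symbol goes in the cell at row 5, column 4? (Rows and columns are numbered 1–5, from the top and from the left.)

(r3,c1) = w
(r3,c5) = s
(r4,c3) = w
(r4,c5) = t
(r2,c5) = w
(r3,c4) = u
(r4,c2) = s
(r5,c5) = v
(r2,c4) = t
(r5,c1) = t
(r5,c2) = w
(r5,c4) = s

s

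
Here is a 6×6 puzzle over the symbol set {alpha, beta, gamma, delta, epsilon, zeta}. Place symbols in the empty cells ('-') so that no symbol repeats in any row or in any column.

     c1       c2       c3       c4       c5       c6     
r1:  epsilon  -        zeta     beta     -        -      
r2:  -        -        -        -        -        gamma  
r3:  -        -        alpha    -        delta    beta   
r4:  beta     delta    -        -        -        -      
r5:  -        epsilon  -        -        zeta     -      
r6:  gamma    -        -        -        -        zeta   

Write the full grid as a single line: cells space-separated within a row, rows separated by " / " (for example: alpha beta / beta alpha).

epsilon alpha zeta beta gamma delta / alpha zeta epsilon delta beta gamma / zeta gamma alpha epsilon delta beta / beta delta gamma zeta alpha epsilon / delta epsilon beta gamma zeta alpha / gamma beta delta alpha epsilon zeta

(r3,c1) = zeta
(r3,c2) = gamma
(r3,c4) = epsilon
(r1,c2) = alpha
(r1,c5) = gamma
(r1,c6) = delta
(r5,c6) = alpha
(r6,c2) = beta
(r2,c2) = zeta
(r4,c6) = epsilon
(r5,c1) = delta
(r5,c4) = gamma
(r2,c1) = alpha
(r2,c4) = delta
(r4,c3) = gamma
(r4,c5) = alpha
(r5,c3) = beta
(r6,c4) = alpha
(r6,c5) = epsilon
(r2,c3) = epsilon
(r2,c5) = beta
(r4,c4) = zeta
(r6,c3) = delta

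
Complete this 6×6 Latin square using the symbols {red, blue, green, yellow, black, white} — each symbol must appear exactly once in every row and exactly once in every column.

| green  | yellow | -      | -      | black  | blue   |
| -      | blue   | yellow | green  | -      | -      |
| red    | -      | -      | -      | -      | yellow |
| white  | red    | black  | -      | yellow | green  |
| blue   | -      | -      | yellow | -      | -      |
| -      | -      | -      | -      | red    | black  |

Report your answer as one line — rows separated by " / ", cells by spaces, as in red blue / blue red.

Cell (r2,c1): row 2 has {blue,green,yellow}; column 1 has {red,blue,green,white} → black.
Cell (r2,c5): row 2 has {blue,green,yellow,black}; column 5 has {red,yellow,black} → white.
Cell (r2,c6): row 2 has {blue,green,yellow,black,white}; column 6 has {blue,green,yellow,black} → red.
Cell (r4,c4): row 4 has {red,green,yellow,black,white}; column 4 has {green,yellow} → blue.
Cell (r5,c5): row 5 has {blue,yellow}; column 5 has {red,yellow,black,white} → green.
Cell (r5,c6): row 5 has {blue,green,yellow}; column 6 has {red,blue,green,yellow,black} → white.
Cell (r6,c1): row 6 has {red,black}; column 1 has {red,blue,green,black,white} → yellow.
Cell (r6,c4): row 6 has {red,yellow,black}; column 4 has {blue,green,yellow} → white.
Cell (r1,c4): row 1 has {blue,green,yellow,black}; column 4 has {blue,green,yellow,white} → red.
Cell (r3,c4): row 3 has {red,yellow}; column 4 has {red,blue,green,yellow,white} → black.
Cell (r3,c5): row 3 has {red,yellow,black}; column 5 has {red,green,yellow,black,white} → blue.
Cell (r5,c2): row 5 has {blue,green,yellow,white}; column 2 has {red,blue,yellow} → black.
Cell (r5,c3): row 5 has {blue,green,yellow,black,white}; column 3 has {yellow,black} → red.
Cell (r6,c2): row 6 has {red,yellow,black,white}; column 2 has {red,blue,yellow,black} → green.
Cell (r6,c3): row 6 has {red,green,yellow,black,white}; column 3 has {red,yellow,black} → blue.
Cell (r1,c3): row 1 has {red,blue,green,yellow,black}; column 3 has {red,blue,yellow,black} → white.
Cell (r3,c2): row 3 has {red,blue,yellow,black}; column 2 has {red,blue,green,yellow,black} → white.
Cell (r3,c3): row 3 has {red,blue,yellow,black,white}; column 3 has {red,blue,yellow,black,white} → green.

green yellow white red black blue / black blue yellow green white red / red white green black blue yellow / white red black blue yellow green / blue black red yellow green white / yellow green blue white red black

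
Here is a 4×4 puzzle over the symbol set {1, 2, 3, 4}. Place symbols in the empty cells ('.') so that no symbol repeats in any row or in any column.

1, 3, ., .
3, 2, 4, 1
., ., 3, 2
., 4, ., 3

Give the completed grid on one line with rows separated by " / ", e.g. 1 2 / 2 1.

(r1,c3) = 2
(r1,c4) = 4
(r3,c1) = 4
(r3,c2) = 1
(r4,c1) = 2
(r4,c3) = 1

1 3 2 4 / 3 2 4 1 / 4 1 3 2 / 2 4 1 3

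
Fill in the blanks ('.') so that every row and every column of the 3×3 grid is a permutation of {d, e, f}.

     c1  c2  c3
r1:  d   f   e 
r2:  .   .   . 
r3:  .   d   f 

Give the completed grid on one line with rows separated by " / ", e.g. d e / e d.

(r2,c2) = e
(r2,c3) = d
(r3,c1) = e
(r2,c1) = f

d f e / f e d / e d f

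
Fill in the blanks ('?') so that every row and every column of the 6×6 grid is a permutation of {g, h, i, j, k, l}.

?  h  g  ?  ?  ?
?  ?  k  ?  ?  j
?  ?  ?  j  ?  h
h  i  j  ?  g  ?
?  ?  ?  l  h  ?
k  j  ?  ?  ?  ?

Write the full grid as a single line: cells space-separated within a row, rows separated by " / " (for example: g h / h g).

l h g i j k / g l k h i j / i g l j k h / h i j k g l / j k i l h g / k j h g l i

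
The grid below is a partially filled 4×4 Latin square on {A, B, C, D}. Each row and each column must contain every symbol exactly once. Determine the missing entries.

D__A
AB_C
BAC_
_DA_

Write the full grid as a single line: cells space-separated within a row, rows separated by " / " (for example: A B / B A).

(r1,c2): row 1 has {A,D}; column 2 has {A,B,D}, so it must be C.
(r1,c3): row 1 has {A,C,D}; column 3 has {A,C}, so it must be B.
(r2,c3): row 2 has {A,B,C}; column 3 has {A,B,C}, so it must be D.
(r3,c4): row 3 has {A,B,C}; column 4 has {A,C}, so it must be D.
(r4,c1): row 4 has {A,D}; column 1 has {A,B,D}, so it must be C.
(r4,c4): row 4 has {A,C,D}; column 4 has {A,C,D}, so it must be B.

D C B A / A B D C / B A C D / C D A B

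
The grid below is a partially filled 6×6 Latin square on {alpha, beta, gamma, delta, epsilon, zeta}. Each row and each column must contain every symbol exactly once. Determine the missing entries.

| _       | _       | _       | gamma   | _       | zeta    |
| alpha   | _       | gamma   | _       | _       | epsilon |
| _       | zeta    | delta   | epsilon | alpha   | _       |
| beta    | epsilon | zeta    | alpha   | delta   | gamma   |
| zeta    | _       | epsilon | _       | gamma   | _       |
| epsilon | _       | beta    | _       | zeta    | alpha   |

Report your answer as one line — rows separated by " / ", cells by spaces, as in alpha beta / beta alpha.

delta beta alpha gamma epsilon zeta / alpha delta gamma zeta beta epsilon / gamma zeta delta epsilon alpha beta / beta epsilon zeta alpha delta gamma / zeta alpha epsilon beta gamma delta / epsilon gamma beta delta zeta alpha

At row 1, column 1: row 1 has {gamma,zeta}; column 1 has {alpha,beta,epsilon,zeta}; that leaves delta.
At row 1, column 3: row 1 has {gamma,delta,zeta}; column 3 has {beta,gamma,delta,epsilon,zeta}; that leaves alpha.
At row 2, column 5: row 2 has {alpha,gamma,epsilon}; column 5 has {alpha,gamma,delta,zeta}; that leaves beta.
At row 3, column 1: row 3 has {alpha,delta,epsilon,zeta}; column 1 has {alpha,beta,delta,epsilon,zeta}; that leaves gamma.
At row 3, column 6: row 3 has {alpha,gamma,delta,epsilon,zeta}; column 6 has {alpha,gamma,epsilon,zeta}; that leaves beta.
At row 5, column 6: row 5 has {gamma,epsilon,zeta}; column 6 has {alpha,beta,gamma,epsilon,zeta}; that leaves delta.
At row 6, column 4: row 6 has {alpha,beta,epsilon,zeta}; column 4 has {alpha,gamma,epsilon}; that leaves delta.
At row 1, column 2: row 1 has {alpha,gamma,delta,zeta}; column 2 has {epsilon,zeta}; that leaves beta.
At row 1, column 5: row 1 has {alpha,beta,gamma,delta,zeta}; column 5 has {alpha,beta,gamma,delta,zeta}; that leaves epsilon.
At row 2, column 2: row 2 has {alpha,beta,gamma,epsilon}; column 2 has {beta,epsilon,zeta}; that leaves delta.
At row 2, column 4: row 2 has {alpha,beta,gamma,delta,epsilon}; column 4 has {alpha,gamma,delta,epsilon}; that leaves zeta.
At row 5, column 2: row 5 has {gamma,delta,epsilon,zeta}; column 2 has {beta,delta,epsilon,zeta}; that leaves alpha.
At row 5, column 4: row 5 has {alpha,gamma,delta,epsilon,zeta}; column 4 has {alpha,gamma,delta,epsilon,zeta}; that leaves beta.
At row 6, column 2: row 6 has {alpha,beta,delta,epsilon,zeta}; column 2 has {alpha,beta,delta,epsilon,zeta}; that leaves gamma.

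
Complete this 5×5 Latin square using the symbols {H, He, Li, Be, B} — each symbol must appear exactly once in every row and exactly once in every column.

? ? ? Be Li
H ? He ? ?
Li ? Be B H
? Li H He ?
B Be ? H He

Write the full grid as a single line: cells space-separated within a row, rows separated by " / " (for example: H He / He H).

At row 1, column 1: row 1 has {Li,Be}; column 1 has {H,Li,B}; that leaves He.
At row 1, column 3: row 1 has {He,Li,Be}; column 3 has {H,He,Be}; that leaves B.
At row 2, column 2: row 2 has {H,He}; column 2 has {Li,Be}; that leaves B.
At row 2, column 4: row 2 has {H,He,B}; column 4 has {H,He,Be,B}; that leaves Li.
At row 2, column 5: row 2 has {H,He,Li,B}; column 5 has {H,He,Li}; that leaves Be.
At row 3, column 2: row 3 has {H,Li,Be,B}; column 2 has {Li,Be,B}; that leaves He.
At row 4, column 1: row 4 has {H,He,Li}; column 1 has {H,He,Li,B}; that leaves Be.
At row 4, column 5: row 4 has {H,He,Li,Be}; column 5 has {H,He,Li,Be}; that leaves B.
At row 5, column 3: row 5 has {H,He,Be,B}; column 3 has {H,He,Be,B}; that leaves Li.
At row 1, column 2: row 1 has {He,Li,Be,B}; column 2 has {He,Li,Be,B}; that leaves H.

He H B Be Li / H B He Li Be / Li He Be B H / Be Li H He B / B Be Li H He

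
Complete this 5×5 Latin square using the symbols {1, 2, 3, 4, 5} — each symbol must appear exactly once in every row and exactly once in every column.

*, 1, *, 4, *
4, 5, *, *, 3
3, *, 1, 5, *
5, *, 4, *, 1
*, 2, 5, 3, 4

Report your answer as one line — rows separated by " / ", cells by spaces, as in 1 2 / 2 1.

2 1 3 4 5 / 4 5 2 1 3 / 3 4 1 5 2 / 5 3 4 2 1 / 1 2 5 3 4

(r1,c1) = 2
(r1,c3) = 3
(r1,c5) = 5
(r2,c3) = 2
(r2,c4) = 1
(r3,c2) = 4
(r3,c5) = 2
(r4,c2) = 3
(r4,c4) = 2
(r5,c1) = 1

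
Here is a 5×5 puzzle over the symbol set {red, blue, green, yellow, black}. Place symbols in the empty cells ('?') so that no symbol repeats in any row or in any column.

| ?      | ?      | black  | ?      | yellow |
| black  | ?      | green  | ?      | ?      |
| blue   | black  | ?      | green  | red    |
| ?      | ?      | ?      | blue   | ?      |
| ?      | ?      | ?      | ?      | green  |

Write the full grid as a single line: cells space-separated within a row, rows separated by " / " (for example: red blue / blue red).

green blue black red yellow / black red green yellow blue / blue black yellow green red / yellow green red blue black / red yellow blue black green

row 1 has {yellow,black}; column 4 has {blue,green} — only red is left for (r1,c4).
row 2 has {green,black}; column 4 has {red,blue,green} — only yellow is left for (r2,c4).
row 2 has {green,yellow,black}; column 5 has {red,green,yellow} — only blue is left for (r2,c5).
row 3 has {red,blue,green,black}; column 3 has {green,black} — only yellow is left for (r3,c3).
row 4 has {blue}; column 3 has {green,yellow,black} — only red is left for (r4,c3).
row 4 has {red,blue}; column 5 has {red,blue,green,yellow} — only black is left for (r4,c5).
row 5 has {green}; column 3 has {red,green,yellow,black} — only blue is left for (r5,c3).
row 5 has {blue,green}; column 4 has {red,blue,green,yellow} — only black is left for (r5,c4).
row 1 has {red,yellow,black}; column 1 has {blue,black} — only green is left for (r1,c1).
row 1 has {red,green,yellow,black}; column 2 has {black} — only blue is left for (r1,c2).
row 2 has {blue,green,yellow,black}; column 2 has {blue,black} — only red is left for (r2,c2).
row 4 has {red,blue,black}; column 1 has {blue,green,black} — only yellow is left for (r4,c1).
row 4 has {red,blue,yellow,black}; column 2 has {red,blue,black} — only green is left for (r4,c2).
row 5 has {blue,green,black}; column 1 has {blue,green,yellow,black} — only red is left for (r5,c1).
row 5 has {red,blue,green,black}; column 2 has {red,blue,green,black} — only yellow is left for (r5,c2).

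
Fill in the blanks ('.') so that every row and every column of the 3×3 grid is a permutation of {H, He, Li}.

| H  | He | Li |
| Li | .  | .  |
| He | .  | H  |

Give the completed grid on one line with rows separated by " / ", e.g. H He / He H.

H He Li / Li H He / He Li H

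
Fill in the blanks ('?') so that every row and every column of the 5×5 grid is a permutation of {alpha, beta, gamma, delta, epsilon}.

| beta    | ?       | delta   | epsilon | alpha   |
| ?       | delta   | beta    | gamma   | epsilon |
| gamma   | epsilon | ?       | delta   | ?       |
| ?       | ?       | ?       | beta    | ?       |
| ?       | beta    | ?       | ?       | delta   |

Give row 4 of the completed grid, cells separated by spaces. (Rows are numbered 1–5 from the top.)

delta alpha epsilon beta gamma

Cell (r1,c2): row 1 has {alpha,beta,delta,epsilon}; column 2 has {beta,delta,epsilon} → gamma.
Cell (r2,c1): row 2 has {beta,gamma,delta,epsilon}; column 1 has {beta,gamma} → alpha.
Cell (r3,c3): row 3 has {gamma,delta,epsilon}; column 3 has {beta,delta} → alpha.
Cell (r3,c5): row 3 has {alpha,gamma,delta,epsilon}; column 5 has {alpha,delta,epsilon} → beta.
Cell (r4,c2): row 4 has {beta}; column 2 has {beta,gamma,delta,epsilon} → alpha.
Cell (r4,c5): row 4 has {alpha,beta}; column 5 has {alpha,beta,delta,epsilon} → gamma.
Cell (r5,c1): row 5 has {beta,delta}; column 1 has {alpha,beta,gamma} → epsilon.
Cell (r5,c3): row 5 has {beta,delta,epsilon}; column 3 has {alpha,beta,delta} → gamma.
Cell (r5,c4): row 5 has {beta,gamma,delta,epsilon}; column 4 has {beta,gamma,delta,epsilon} → alpha.
Cell (r4,c1): row 4 has {alpha,beta,gamma}; column 1 has {alpha,beta,gamma,epsilon} → delta.
Cell (r4,c3): row 4 has {alpha,beta,gamma,delta}; column 3 has {alpha,beta,gamma,delta} → epsilon.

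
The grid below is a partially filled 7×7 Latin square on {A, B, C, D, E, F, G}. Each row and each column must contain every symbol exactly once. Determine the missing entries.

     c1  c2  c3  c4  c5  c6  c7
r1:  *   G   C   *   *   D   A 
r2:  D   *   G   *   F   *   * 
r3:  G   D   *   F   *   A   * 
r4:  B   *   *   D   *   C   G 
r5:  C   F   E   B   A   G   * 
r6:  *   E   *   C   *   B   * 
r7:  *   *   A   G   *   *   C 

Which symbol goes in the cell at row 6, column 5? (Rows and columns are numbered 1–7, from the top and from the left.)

(r1,c4): row 1 has {A,C,D,G}; column 4 has {B,C,D,F,G}, so it must be E.
(r1,c5): row 1 has {A,C,D,E,G}; column 5 has {A,F}, so it must be B.
(r2,c4): row 2 has {D,F,G}; column 4 has {B,C,D,E,F,G}, so it must be A.
(r2,c6): row 2 has {A,D,F,G}; column 6 has {A,B,C,D,G}, so it must be E.
(r2,c7): row 2 has {A,D,E,F,G}; column 7 has {A,C,G}, so it must be B.
(r3,c3): row 3 has {A,D,F,G}; column 3 has {A,C,E,G}, so it must be B.
(r3,c7): row 3 has {A,B,D,F,G}; column 7 has {A,B,C,G}, so it must be E.
(r4,c2): row 4 has {B,C,D,G}; column 2 has {D,E,F,G}, so it must be A.
(r4,c3): row 4 has {A,B,C,D,G}; column 3 has {A,B,C,E,G}, so it must be F.
(r4,c5): row 4 has {A,B,C,D,F,G}; column 5 has {A,B,F}, so it must be E.
(r5,c7): row 5 has {A,B,C,E,F,G}; column 7 has {A,B,C,E,G}, so it must be D.
(r6,c3): row 6 has {B,C,E}; column 3 has {A,B,C,E,F,G}, so it must be D.
(r6,c5): row 6 has {B,C,D,E}; column 5 has {A,B,E,F}, so it must be G.

G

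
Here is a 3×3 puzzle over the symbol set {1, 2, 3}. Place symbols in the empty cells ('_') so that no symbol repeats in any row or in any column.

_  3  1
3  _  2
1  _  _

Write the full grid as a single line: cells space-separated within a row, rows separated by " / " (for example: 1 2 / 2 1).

2 3 1 / 3 1 2 / 1 2 3

(r1,c1) = 2
(r2,c2) = 1
(r3,c2) = 2
(r3,c3) = 3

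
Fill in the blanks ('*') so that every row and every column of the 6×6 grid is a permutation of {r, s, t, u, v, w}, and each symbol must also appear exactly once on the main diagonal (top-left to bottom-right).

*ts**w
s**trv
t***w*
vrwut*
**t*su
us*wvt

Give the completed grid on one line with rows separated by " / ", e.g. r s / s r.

r t s v u w / s w u t r v / t u v s w r / v r w u t s / w v t r s u / u s r w v t

(r1,c1): row 1 has {s,t,w}; column 1 has {s,t,u,v}; the diagonal has {s,t,u}, so it must be r.
(r1,c4): row 1 has {r,s,t,w}; column 4 has {t,u,w}, so it must be v.
(r1,c5): row 1 has {r,s,t,v,w}; column 5 has {r,s,t,v,w}, so it must be u.
(r2,c2): row 2 has {r,s,t,v}; column 2 has {r,s,t}; the diagonal has {r,s,t,u}, so it must be w.
(r2,c3): row 2 has {r,s,t,v,w}; column 3 has {s,t,w}, so it must be u.
(r3,c3): row 3 has {t,w}; column 3 has {s,t,u,w}; the diagonal has {r,s,t,u,w}, so it must be v.
(r4,c6): row 4 has {r,t,u,v,w}; column 6 has {t,u,v,w}, so it must be s.
(r5,c1): row 5 has {s,t,u}; column 1 has {r,s,t,u,v}, so it must be w.
(r5,c2): row 5 has {s,t,u,w}; column 2 has {r,s,t,w}, so it must be v.
(r5,c4): row 5 has {s,t,u,v,w}; column 4 has {t,u,v,w}, so it must be r.
(r6,c3): row 6 has {s,t,u,v,w}; column 3 has {s,t,u,v,w}, so it must be r.
(r3,c2): row 3 has {t,v,w}; column 2 has {r,s,t,v,w}, so it must be u.
(r3,c4): row 3 has {t,u,v,w}; column 4 has {r,t,u,v,w}, so it must be s.
(r3,c6): row 3 has {s,t,u,v,w}; column 6 has {s,t,u,v,w}, so it must be r.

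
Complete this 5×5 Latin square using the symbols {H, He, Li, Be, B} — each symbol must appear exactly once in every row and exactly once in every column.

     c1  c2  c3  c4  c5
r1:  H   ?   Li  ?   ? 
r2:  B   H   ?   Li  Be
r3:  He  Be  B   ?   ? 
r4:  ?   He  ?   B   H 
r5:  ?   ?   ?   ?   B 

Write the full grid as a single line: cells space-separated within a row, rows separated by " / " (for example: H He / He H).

H B Li Be He / B H He Li Be / He Be B H Li / Li He Be B H / Be Li H He B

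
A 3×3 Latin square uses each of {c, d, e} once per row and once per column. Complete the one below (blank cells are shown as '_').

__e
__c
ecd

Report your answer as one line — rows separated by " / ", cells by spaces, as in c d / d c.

c d e / d e c / e c d

Cell (r1,c2): row 1 has {e}; column 2 has {c} → d.
Cell (r2,c1): row 2 has {c}; column 1 has {e} → d.
Cell (r2,c2): row 2 has {c,d}; column 2 has {c,d} → e.
Cell (r1,c1): row 1 has {d,e}; column 1 has {d,e} → c.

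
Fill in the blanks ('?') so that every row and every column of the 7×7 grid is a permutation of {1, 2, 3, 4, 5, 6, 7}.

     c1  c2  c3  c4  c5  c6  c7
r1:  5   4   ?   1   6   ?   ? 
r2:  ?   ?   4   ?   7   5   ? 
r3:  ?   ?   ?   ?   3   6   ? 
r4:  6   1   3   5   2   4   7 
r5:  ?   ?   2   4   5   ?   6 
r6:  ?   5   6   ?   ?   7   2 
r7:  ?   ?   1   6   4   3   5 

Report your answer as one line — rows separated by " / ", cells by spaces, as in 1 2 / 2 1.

5 4 7 1 6 2 3 / 3 6 4 2 7 5 1 / 1 2 5 7 3 6 4 / 6 1 3 5 2 4 7 / 7 3 2 4 5 1 6 / 4 5 6 3 1 7 2 / 2 7 1 6 4 3 5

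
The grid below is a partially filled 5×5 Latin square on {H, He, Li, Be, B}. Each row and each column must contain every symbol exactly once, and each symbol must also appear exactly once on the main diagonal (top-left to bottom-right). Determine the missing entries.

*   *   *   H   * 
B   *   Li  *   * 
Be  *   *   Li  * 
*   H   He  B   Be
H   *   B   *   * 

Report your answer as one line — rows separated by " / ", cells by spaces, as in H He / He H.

He Li Be H B / B Be Li He H / Be B H Li He / Li H He B Be / H He B Be Li

(r1,c3) = Be
(r3,c3) = H
(r4,c1) = Li
(r1,c1) = He
(r2,c2) = Be
(r2,c4) = He
(r2,c5) = H
(r5,c4) = Be
(r5,c5) = Li
(r1,c5) = B
(r3,c5) = He
(r5,c2) = He
(r1,c2) = Li
(r3,c2) = B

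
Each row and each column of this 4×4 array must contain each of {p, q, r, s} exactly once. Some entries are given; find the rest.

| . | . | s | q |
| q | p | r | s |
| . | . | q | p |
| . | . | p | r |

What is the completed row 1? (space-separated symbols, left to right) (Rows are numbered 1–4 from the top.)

(r1,c2): row 1 has {q,s}; column 2 has {p}, so it must be r.
(r3,c2): row 3 has {p,q}; column 2 has {p,r}, so it must be s.
(r4,c1): row 4 has {p,r}; column 1 has {q}, so it must be s.
(r4,c2): row 4 has {p,r,s}; column 2 has {p,r,s}, so it must be q.
(r1,c1): row 1 has {q,r,s}; column 1 has {q,s}, so it must be p.

p r s q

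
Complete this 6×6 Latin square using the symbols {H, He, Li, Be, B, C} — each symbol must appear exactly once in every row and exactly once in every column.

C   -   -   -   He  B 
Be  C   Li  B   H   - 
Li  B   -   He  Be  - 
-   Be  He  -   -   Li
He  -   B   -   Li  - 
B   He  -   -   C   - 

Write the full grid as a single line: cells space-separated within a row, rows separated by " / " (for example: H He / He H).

C Li Be H He B / Be C Li B H He / Li B C He Be H / H Be He C B Li / He H B Be Li C / B He H Li C Be

(r2,c6) = He
(r4,c1) = H
(r4,c4) = C
(r4,c5) = B
(r5,c2) = H
(r5,c4) = Be
(r5,c6) = C
(r1,c2) = Li
(r1,c4) = H
(r3,c6) = H
(r6,c4) = Li
(r6,c6) = Be
(r1,c3) = Be
(r3,c3) = C
(r6,c3) = H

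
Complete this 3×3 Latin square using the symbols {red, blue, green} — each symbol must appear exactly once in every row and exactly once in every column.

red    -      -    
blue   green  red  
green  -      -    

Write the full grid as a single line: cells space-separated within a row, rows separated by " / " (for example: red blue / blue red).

(r1,c2) = blue
(r1,c3) = green
(r3,c2) = red
(r3,c3) = blue

red blue green / blue green red / green red blue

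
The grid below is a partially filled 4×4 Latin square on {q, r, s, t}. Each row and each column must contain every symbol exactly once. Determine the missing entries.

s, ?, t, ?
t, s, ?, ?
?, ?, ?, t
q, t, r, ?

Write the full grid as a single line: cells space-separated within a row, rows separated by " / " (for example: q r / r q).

s r t q / t s q r / r q s t / q t r s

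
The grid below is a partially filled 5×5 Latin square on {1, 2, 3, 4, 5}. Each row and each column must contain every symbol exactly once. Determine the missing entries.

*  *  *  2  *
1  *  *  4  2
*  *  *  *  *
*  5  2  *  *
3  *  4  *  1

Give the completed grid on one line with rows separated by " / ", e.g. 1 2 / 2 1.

(r2,c2): row 2 has {1,2,4}; column 2 has {5}, so it must be 3.
(r2,c3): row 2 has {1,2,3,4}; column 3 has {2,4}, so it must be 5.
(r4,c1): row 4 has {2,5}; column 1 has {1,3}, so it must be 4.
(r4,c5): row 4 has {2,4,5}; column 5 has {1,2}, so it must be 3.
(r5,c2): row 5 has {1,3,4}; column 2 has {3,5}, so it must be 2.
(r5,c4): row 5 has {1,2,3,4}; column 4 has {2,4}, so it must be 5.
(r1,c1): row 1 has {2}; column 1 has {1,3,4}, so it must be 5.
(r1,c5): row 1 has {2,5}; column 5 has {1,2,3}, so it must be 4.
(r3,c1): row 3 is empty so far; column 1 has {1,3,4,5}, so it must be 2.
(r3,c5): row 3 has {2}; column 5 has {1,2,3,4}, so it must be 5.
(r4,c4): row 4 has {2,3,4,5}; column 4 has {2,4,5}, so it must be 1.
(r1,c2): row 1 has {2,4,5}; column 2 has {2,3,5}, so it must be 1.
(r1,c3): row 1 has {1,2,4,5}; column 3 has {2,4,5}, so it must be 3.
(r3,c2): row 3 has {2,5}; column 2 has {1,2,3,5}, so it must be 4.
(r3,c3): row 3 has {2,4,5}; column 3 has {2,3,4,5}, so it must be 1.
(r3,c4): row 3 has {1,2,4,5}; column 4 has {1,2,4,5}, so it must be 3.

5 1 3 2 4 / 1 3 5 4 2 / 2 4 1 3 5 / 4 5 2 1 3 / 3 2 4 5 1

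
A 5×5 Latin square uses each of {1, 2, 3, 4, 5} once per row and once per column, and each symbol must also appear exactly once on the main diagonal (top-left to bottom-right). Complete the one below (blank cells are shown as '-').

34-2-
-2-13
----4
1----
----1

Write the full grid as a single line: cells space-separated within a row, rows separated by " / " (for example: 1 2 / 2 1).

row 1 has {2,3,4}; column 5 has {1,3,4} — only 5 is left for (r1,c5).
row 3 has {4}; column 3 is empty so far; the diagonal has {1,2,3} — only 5 is left for (r3,c3).
row 3 has {4,5}; column 4 has {1,2} — only 3 is left for (r3,c4).
row 4 has {1}; column 4 has {1,2,3}; the diagonal has {1,2,3,5} — only 4 is left for (r4,c4).
row 4 has {1,4}; column 5 has {1,3,4,5} — only 2 is left for (r4,c5).
row 5 has {1}; column 4 has {1,2,3,4} — only 5 is left for (r5,c4).
row 1 has {2,3,4,5}; column 3 has {5} — only 1 is left for (r1,c3).
row 2 has {1,2,3}; column 3 has {1,5} — only 4 is left for (r2,c3).
row 3 has {3,4,5}; column 1 has {1,3} — only 2 is left for (r3,c1).
row 3 has {2,3,4,5}; column 2 has {2,4} — only 1 is left for (r3,c2).
row 4 has {1,2,4}; column 3 has {1,4,5} — only 3 is left for (r4,c3).
row 5 has {1,5}; column 1 has {1,2,3} — only 4 is left for (r5,c1).
row 5 has {1,4,5}; column 2 has {1,2,4} — only 3 is left for (r5,c2).
row 5 has {1,3,4,5}; column 3 has {1,3,4,5} — only 2 is left for (r5,c3).
row 2 has {1,2,3,4}; column 1 has {1,2,3,4} — only 5 is left for (r2,c1).
row 4 has {1,2,3,4}; column 2 has {1,2,3,4} — only 5 is left for (r4,c2).

3 4 1 2 5 / 5 2 4 1 3 / 2 1 5 3 4 / 1 5 3 4 2 / 4 3 2 5 1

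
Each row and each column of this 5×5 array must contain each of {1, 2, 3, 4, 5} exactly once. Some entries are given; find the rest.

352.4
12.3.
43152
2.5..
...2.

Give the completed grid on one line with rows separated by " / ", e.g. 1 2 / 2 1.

3 5 2 1 4 / 1 2 4 3 5 / 4 3 1 5 2 / 2 1 5 4 3 / 5 4 3 2 1

(r1,c4): row 1 has {2,3,4,5}; column 4 has {2,3,5}, so it must be 1.
(r2,c3): row 2 has {1,2,3}; column 3 has {1,2,5}, so it must be 4.
(r2,c5): row 2 has {1,2,3,4}; column 5 has {2,4}, so it must be 5.
(r4,c4): row 4 has {2,5}; column 4 has {1,2,3,5}, so it must be 4.
(r5,c1): row 5 has {2}; column 1 has {1,2,3,4}, so it must be 5.
(r5,c3): row 5 has {2,5}; column 3 has {1,2,4,5}, so it must be 3.
(r5,c5): row 5 has {2,3,5}; column 5 has {2,4,5}, so it must be 1.
(r4,c2): row 4 has {2,4,5}; column 2 has {2,3,5}, so it must be 1.
(r4,c5): row 4 has {1,2,4,5}; column 5 has {1,2,4,5}, so it must be 3.
(r5,c2): row 5 has {1,2,3,5}; column 2 has {1,2,3,5}, so it must be 4.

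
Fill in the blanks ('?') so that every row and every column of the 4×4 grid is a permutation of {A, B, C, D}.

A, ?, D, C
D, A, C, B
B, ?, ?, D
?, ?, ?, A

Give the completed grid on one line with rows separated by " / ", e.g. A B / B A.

A B D C / D A C B / B C A D / C D B A

(r1,c2) = B
(r3,c2) = C
(r3,c3) = A
(r4,c1) = C
(r4,c2) = D
(r4,c3) = B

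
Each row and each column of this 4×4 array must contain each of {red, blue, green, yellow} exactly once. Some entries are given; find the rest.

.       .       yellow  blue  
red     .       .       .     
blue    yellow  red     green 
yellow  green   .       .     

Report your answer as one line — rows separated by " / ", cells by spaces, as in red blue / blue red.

green red yellow blue / red blue green yellow / blue yellow red green / yellow green blue red

row 1 has {blue,yellow}; column 1 has {red,blue,yellow} — only green is left for (r1,c1).
row 1 has {blue,green,yellow}; column 2 has {green,yellow} — only red is left for (r1,c2).
row 2 has {red}; column 2 has {red,green,yellow} — only blue is left for (r2,c2).
row 2 has {red,blue}; column 3 has {red,yellow} — only green is left for (r2,c3).
row 2 has {red,blue,green}; column 4 has {blue,green} — only yellow is left for (r2,c4).
row 4 has {green,yellow}; column 3 has {red,green,yellow} — only blue is left for (r4,c3).
row 4 has {blue,green,yellow}; column 4 has {blue,green,yellow} — only red is left for (r4,c4).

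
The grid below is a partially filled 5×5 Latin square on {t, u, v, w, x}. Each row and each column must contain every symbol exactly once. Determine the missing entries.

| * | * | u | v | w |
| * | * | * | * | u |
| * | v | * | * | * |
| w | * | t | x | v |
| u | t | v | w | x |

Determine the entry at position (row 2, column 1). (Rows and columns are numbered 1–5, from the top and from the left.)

(r1,c2): row 1 has {u,v,w}; column 2 has {t,v}, so it must be x.
(r2,c2): row 2 has {u}; column 2 has {t,v,x}, so it must be w.
(r2,c3): row 2 has {u,w}; column 3 has {t,u,v}, so it must be x.
(r2,c4): row 2 has {u,w,x}; column 4 has {v,w,x}, so it must be t.
(r3,c3): row 3 has {v}; column 3 has {t,u,v,x}, so it must be w.
(r3,c4): row 3 has {v,w}; column 4 has {t,v,w,x}, so it must be u.
(r3,c5): row 3 has {u,v,w}; column 5 has {u,v,w,x}, so it must be t.
(r4,c2): row 4 has {t,v,w,x}; column 2 has {t,v,w,x}, so it must be u.
(r1,c1): row 1 has {u,v,w,x}; column 1 has {u,w}, so it must be t.
(r2,c1): row 2 has {t,u,w,x}; column 1 has {t,u,w}, so it must be v.

v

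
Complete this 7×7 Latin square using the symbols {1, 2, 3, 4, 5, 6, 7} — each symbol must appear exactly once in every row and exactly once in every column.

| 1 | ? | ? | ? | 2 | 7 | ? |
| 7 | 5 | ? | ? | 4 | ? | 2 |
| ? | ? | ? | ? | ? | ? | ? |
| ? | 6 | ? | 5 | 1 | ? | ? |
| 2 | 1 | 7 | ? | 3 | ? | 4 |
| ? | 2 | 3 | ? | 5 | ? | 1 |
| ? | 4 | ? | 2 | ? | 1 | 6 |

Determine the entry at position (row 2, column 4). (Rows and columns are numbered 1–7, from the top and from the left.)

3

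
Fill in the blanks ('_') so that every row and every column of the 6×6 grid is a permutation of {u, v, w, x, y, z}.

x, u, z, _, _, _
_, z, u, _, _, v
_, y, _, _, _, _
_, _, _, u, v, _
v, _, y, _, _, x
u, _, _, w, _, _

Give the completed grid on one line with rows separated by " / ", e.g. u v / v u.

x u z v y w / w z u y x v / z y v x w u / y x w u v z / v w y z u x / u v x w z y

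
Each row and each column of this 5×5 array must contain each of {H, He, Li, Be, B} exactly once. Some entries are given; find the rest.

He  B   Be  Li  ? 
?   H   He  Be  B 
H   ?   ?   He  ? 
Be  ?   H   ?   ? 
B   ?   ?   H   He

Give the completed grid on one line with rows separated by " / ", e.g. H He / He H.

He B Be Li H / Li H He Be B / H Li B He Be / Be He H B Li / B Be Li H He

At row 1, column 5: row 1 has {He,Li,Be,B}; column 5 has {He,B}; that leaves H.
At row 2, column 1: row 2 has {H,He,Be,B}; column 1 has {H,He,Be,B}; that leaves Li.
At row 4, column 4: row 4 has {H,Be}; column 4 has {H,He,Li,Be}; that leaves B.
At row 4, column 5: row 4 has {H,Be,B}; column 5 has {H,He,B}; that leaves Li.
At row 5, column 3: row 5 has {H,He,B}; column 3 has {H,He,Be}; that leaves Li.
At row 3, column 3: row 3 has {H,He}; column 3 has {H,He,Li,Be}; that leaves B.
At row 3, column 5: row 3 has {H,He,B}; column 5 has {H,He,Li,B}; that leaves Be.
At row 4, column 2: row 4 has {H,Li,Be,B}; column 2 has {H,B}; that leaves He.
At row 5, column 2: row 5 has {H,He,Li,B}; column 2 has {H,He,B}; that leaves Be.
At row 3, column 2: row 3 has {H,He,Be,B}; column 2 has {H,He,Be,B}; that leaves Li.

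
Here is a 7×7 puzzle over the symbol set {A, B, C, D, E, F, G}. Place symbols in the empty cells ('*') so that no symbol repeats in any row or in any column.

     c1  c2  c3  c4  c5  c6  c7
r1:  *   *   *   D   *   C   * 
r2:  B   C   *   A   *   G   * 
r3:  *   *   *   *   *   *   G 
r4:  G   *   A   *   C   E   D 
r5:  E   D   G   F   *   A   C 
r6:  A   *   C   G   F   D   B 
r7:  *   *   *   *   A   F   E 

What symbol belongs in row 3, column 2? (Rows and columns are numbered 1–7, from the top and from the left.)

A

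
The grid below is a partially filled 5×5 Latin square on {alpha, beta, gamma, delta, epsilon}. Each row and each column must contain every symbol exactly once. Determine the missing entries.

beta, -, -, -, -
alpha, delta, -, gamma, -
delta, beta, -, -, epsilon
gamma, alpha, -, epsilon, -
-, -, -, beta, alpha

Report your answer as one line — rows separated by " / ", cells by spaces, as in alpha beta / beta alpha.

beta epsilon alpha delta gamma / alpha delta epsilon gamma beta / delta beta gamma alpha epsilon / gamma alpha beta epsilon delta / epsilon gamma delta beta alpha

At row 2, column 5: row 2 has {alpha,gamma,delta}; column 5 has {alpha,epsilon}; that leaves beta.
At row 3, column 4: row 3 has {beta,delta,epsilon}; column 4 has {beta,gamma,epsilon}; that leaves alpha.
At row 4, column 5: row 4 has {alpha,gamma,epsilon}; column 5 has {alpha,beta,epsilon}; that leaves delta.
At row 5, column 1: row 5 has {alpha,beta}; column 1 has {alpha,beta,gamma,delta}; that leaves epsilon.
At row 5, column 2: row 5 has {alpha,beta,epsilon}; column 2 has {alpha,beta,delta}; that leaves gamma.
At row 5, column 3: row 5 has {alpha,beta,gamma,epsilon}; column 3 is empty so far; that leaves delta.
At row 1, column 2: row 1 has {beta}; column 2 has {alpha,beta,gamma,delta}; that leaves epsilon.
At row 1, column 4: row 1 has {beta,epsilon}; column 4 has {alpha,beta,gamma,epsilon}; that leaves delta.
At row 1, column 5: row 1 has {beta,delta,epsilon}; column 5 has {alpha,beta,delta,epsilon}; that leaves gamma.
At row 2, column 3: row 2 has {alpha,beta,gamma,delta}; column 3 has {delta}; that leaves epsilon.
At row 3, column 3: row 3 has {alpha,beta,delta,epsilon}; column 3 has {delta,epsilon}; that leaves gamma.
At row 4, column 3: row 4 has {alpha,gamma,delta,epsilon}; column 3 has {gamma,delta,epsilon}; that leaves beta.
At row 1, column 3: row 1 has {beta,gamma,delta,epsilon}; column 3 has {beta,gamma,delta,epsilon}; that leaves alpha.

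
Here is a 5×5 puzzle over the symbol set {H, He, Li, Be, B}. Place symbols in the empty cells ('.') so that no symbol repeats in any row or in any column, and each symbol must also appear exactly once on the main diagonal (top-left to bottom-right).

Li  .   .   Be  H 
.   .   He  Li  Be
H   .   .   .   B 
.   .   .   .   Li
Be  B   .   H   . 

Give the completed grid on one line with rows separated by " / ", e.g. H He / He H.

Cell (r1,c2): row 1 has {H,Li,Be}; column 2 has {B} → He.
Cell (r1,c3): row 1 has {H,He,Li,Be}; column 3 has {He} → B.
Cell (r2,c1): row 2 has {He,Li,Be}; column 1 has {H,Li,Be} → B.
Cell (r2,c2): row 2 has {He,Li,Be,B}; column 2 has {He,B}; the diagonal has {Li} → H.
Cell (r3,c3): row 3 has {H,B}; column 3 has {He,B}; the diagonal has {H,Li} → Be.
Cell (r3,c4): row 3 has {H,Be,B}; column 4 has {H,Li,Be} → He.
Cell (r4,c1): row 4 has {Li}; column 1 has {H,Li,Be,B} → He.
Cell (r4,c2): row 4 has {He,Li}; column 2 has {H,He,B} → Be.
Cell (r4,c3): row 4 has {He,Li,Be}; column 3 has {He,Be,B} → H.
Cell (r4,c4): row 4 has {H,He,Li,Be}; column 4 has {H,He,Li,Be}; the diagonal has {H,Li,Be} → B.
Cell (r5,c3): row 5 has {H,Be,B}; column 3 has {H,He,Be,B} → Li.
Cell (r5,c5): row 5 has {H,Li,Be,B}; column 5 has {H,Li,Be,B}; the diagonal has {H,Li,Be,B} → He.
Cell (r3,c2): row 3 has {H,He,Be,B}; column 2 has {H,He,Be,B} → Li.

Li He B Be H / B H He Li Be / H Li Be He B / He Be H B Li / Be B Li H He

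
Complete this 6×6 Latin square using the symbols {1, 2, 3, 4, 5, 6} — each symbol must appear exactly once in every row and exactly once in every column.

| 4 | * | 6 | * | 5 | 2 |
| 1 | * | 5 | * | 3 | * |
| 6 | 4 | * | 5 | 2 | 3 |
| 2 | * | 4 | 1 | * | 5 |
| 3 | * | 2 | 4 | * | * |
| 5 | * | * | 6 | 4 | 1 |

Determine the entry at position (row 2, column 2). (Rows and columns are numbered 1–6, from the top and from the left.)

(r1,c4) = 3
(r2,c4) = 2
(r3,c3) = 1
(r4,c5) = 6
(r5,c5) = 1
(r5,c6) = 6
(r6,c3) = 3
(r1,c2) = 1
(r2,c2) = 6

6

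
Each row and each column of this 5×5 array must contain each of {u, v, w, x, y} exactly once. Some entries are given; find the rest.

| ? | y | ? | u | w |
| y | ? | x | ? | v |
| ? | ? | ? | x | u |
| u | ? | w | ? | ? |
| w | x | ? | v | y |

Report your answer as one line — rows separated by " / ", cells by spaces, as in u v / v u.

x y v u w / y u x w v / v w y x u / u v w y x / w x u v y

(r1,c3) = v
(r2,c4) = w
(r3,c1) = v
(r3,c2) = w
(r3,c3) = y
(r4,c2) = v
(r4,c4) = y
(r4,c5) = x
(r5,c3) = u
(r1,c1) = x
(r2,c2) = u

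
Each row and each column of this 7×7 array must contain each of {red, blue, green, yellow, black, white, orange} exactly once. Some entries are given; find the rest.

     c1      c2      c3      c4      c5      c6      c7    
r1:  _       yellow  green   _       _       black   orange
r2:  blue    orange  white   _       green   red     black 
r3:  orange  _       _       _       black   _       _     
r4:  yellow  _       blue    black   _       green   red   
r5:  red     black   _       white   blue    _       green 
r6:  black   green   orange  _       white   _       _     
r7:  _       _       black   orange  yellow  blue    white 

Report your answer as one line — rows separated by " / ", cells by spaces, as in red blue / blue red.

white yellow green blue red black orange / blue orange white yellow green red black / orange blue red green black white yellow / yellow white blue black orange green red / red black yellow white blue orange green / black green orange red white yellow blue / green red black orange yellow blue white

(r1,c1) = white
(r1,c5) = red
(r2,c4) = yellow
(r4,c2) = white
(r4,c5) = orange
(r5,c3) = yellow
(r5,c6) = orange
(r6,c6) = yellow
(r6,c7) = blue
(r7,c1) = green
(r7,c2) = red
(r1,c4) = blue
(r3,c2) = blue
(r3,c3) = red
(r3,c4) = green
(r3,c6) = white
(r3,c7) = yellow
(r6,c4) = red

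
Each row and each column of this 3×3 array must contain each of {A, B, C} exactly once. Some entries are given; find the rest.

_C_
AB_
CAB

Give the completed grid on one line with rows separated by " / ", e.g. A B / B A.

B C A / A B C / C A B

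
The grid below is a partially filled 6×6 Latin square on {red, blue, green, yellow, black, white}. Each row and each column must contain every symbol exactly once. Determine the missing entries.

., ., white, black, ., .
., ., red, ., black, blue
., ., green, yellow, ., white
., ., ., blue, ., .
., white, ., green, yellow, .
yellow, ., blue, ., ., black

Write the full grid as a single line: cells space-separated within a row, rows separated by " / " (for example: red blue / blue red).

red blue white black green yellow / green yellow red white black blue / black red green yellow blue white / white black yellow blue red green / blue white black green yellow red / yellow green blue red white black

(r2,c4): row 2 has {red,blue,black}; column 4 has {blue,green,yellow,black}, so it must be white.
(r5,c3): row 5 has {green,yellow,white}; column 3 has {red,blue,green,white}, so it must be black.
(r5,c6): row 5 has {green,yellow,black,white}; column 6 has {blue,black,white}, so it must be red.
(r6,c4): row 6 has {blue,yellow,black}; column 4 has {blue,green,yellow,black,white}, so it must be red.
(r2,c1): row 2 has {red,blue,black,white}; column 1 has {yellow}, so it must be green.
(r2,c2): row 2 has {red,blue,green,black,white}; column 2 has {white}, so it must be yellow.
(r4,c3): row 4 has {blue}; column 3 has {red,blue,green,black,white}, so it must be yellow.
(r4,c6): row 4 has {blue,yellow}; column 6 has {red,blue,black,white}, so it must be green.
(r5,c1): row 5 has {red,green,yellow,black,white}; column 1 has {green,yellow}, so it must be blue.
(r6,c2): row 6 has {red,blue,yellow,black}; column 2 has {yellow,white}, so it must be green.
(r6,c5): row 6 has {red,blue,green,yellow,black}; column 5 has {yellow,black}, so it must be white.
(r1,c1): row 1 has {black,white}; column 1 has {blue,green,yellow}, so it must be red.
(r1,c2): row 1 has {red,black,white}; column 2 has {green,yellow,white}, so it must be blue.
(r1,c5): row 1 has {red,blue,black,white}; column 5 has {yellow,black,white}, so it must be green.
(r1,c6): row 1 has {red,blue,green,black,white}; column 6 has {red,blue,green,black,white}, so it must be yellow.
(r3,c1): row 3 has {green,yellow,white}; column 1 has {red,blue,green,yellow}, so it must be black.
(r3,c2): row 3 has {green,yellow,black,white}; column 2 has {blue,green,yellow,white}, so it must be red.
(r3,c5): row 3 has {red,green,yellow,black,white}; column 5 has {green,yellow,black,white}, so it must be blue.
(r4,c1): row 4 has {blue,green,yellow}; column 1 has {red,blue,green,yellow,black}, so it must be white.
(r4,c2): row 4 has {blue,green,yellow,white}; column 2 has {red,blue,green,yellow,white}, so it must be black.
(r4,c5): row 4 has {blue,green,yellow,black,white}; column 5 has {blue,green,yellow,black,white}, so it must be red.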